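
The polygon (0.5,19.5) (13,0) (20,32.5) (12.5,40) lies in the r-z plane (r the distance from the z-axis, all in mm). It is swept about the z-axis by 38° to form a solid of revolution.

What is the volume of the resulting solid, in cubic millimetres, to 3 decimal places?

Profile (r,z), 4 vertices: (0.5,19.5) (13,0) (20,32.5) (12.5,40)
edge 0: (0.5,19.5)→(13,0)  cross = 0.5·0 − 13·19.5 = -253.5000; (r_i+r_j)·cross = 13.5·-253.5000 = -3422.2500
edge 1: (13,0)→(20,32.5)  cross = 13·32.5 − 20·0 = 422.5000; (r_i+r_j)·cross = 33·422.5000 = 13942.5000
edge 2: (20,32.5)→(12.5,40)  cross = 20·40 − 12.5·32.5 = 393.7500; (r_i+r_j)·cross = 32.5·393.7500 = 12796.8750
edge 3: (12.5,40)→(0.5,19.5)  cross = 12.5·19.5 − 0.5·40 = 223.7500; (r_i+r_j)·cross = 13·223.7500 = 2908.7500
Σcross = 786.5000 → A = |Σcross|/2 = 393.2500 mm²
Σ(r_i+r_j)·cross = 26225.8750 → first moment M = |Σ|/6 = 4370.9792
R_c = M/A = 4370.9792/393.2500 = 11.1150 mm
θ = 38° = 0.663225 rad
V = θ·R_c·A = 0.663225·11.1150·393.2500 = 2898.943 mm³

Volume = 2898.943 mm³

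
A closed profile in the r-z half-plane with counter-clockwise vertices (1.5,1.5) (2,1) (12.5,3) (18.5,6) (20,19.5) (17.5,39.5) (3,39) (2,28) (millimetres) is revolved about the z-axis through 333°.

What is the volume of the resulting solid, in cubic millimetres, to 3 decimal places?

Volume = 36864.692 mm³

Profile (r,z), 8 vertices: (1.5,1.5) (2,1) (12.5,3) (18.5,6) (20,19.5) (17.5,39.5) (3,39) (2,28)
edge 0: (1.5,1.5)→(2,1)  cross = 1.5·1 − 2·1.5 = -1.5000; (r_i+r_j)·cross = 3.5·-1.5000 = -5.2500
edge 1: (2,1)→(12.5,3)  cross = 2·3 − 12.5·1 = -6.5000; (r_i+r_j)·cross = 14.5·-6.5000 = -94.2500
edge 2: (12.5,3)→(18.5,6)  cross = 12.5·6 − 18.5·3 = 19.5000; (r_i+r_j)·cross = 31·19.5000 = 604.5000
edge 3: (18.5,6)→(20,19.5)  cross = 18.5·19.5 − 20·6 = 240.7500; (r_i+r_j)·cross = 38.5·240.7500 = 9268.8750
edge 4: (20,19.5)→(17.5,39.5)  cross = 20·39.5 − 17.5·19.5 = 448.7500; (r_i+r_j)·cross = 37.5·448.7500 = 16828.1250
edge 5: (17.5,39.5)→(3,39)  cross = 17.5·39 − 3·39.5 = 564.0000; (r_i+r_j)·cross = 20.5·564.0000 = 11562.0000
edge 6: (3,39)→(2,28)  cross = 3·28 − 2·39 = 6.0000; (r_i+r_j)·cross = 5·6.0000 = 30.0000
edge 7: (2,28)→(1.5,1.5)  cross = 2·1.5 − 1.5·28 = -39.0000; (r_i+r_j)·cross = 3.5·-39.0000 = -136.5000
Σcross = 1232.0000 → A = |Σcross|/2 = 616.0000 mm²
Σ(r_i+r_j)·cross = 38057.5000 → first moment M = |Σ|/6 = 6342.9167
R_c = M/A = 6342.9167/616.0000 = 10.2969 mm
θ = 333° = 5.811946 rad
V = θ·R_c·A = 5.811946·10.2969·616.0000 = 36864.692 mm³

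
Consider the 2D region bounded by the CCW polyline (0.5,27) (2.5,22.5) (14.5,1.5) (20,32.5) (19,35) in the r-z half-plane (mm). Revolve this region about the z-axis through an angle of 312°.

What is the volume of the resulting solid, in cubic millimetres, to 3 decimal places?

Profile (r,z), 5 vertices: (0.5,27) (2.5,22.5) (14.5,1.5) (20,32.5) (19,35)
edge 0: (0.5,27)→(2.5,22.5)  cross = 0.5·22.5 − 2.5·27 = -56.2500; (r_i+r_j)·cross = 3·-56.2500 = -168.7500
edge 1: (2.5,22.5)→(14.5,1.5)  cross = 2.5·1.5 − 14.5·22.5 = -322.5000; (r_i+r_j)·cross = 17·-322.5000 = -5482.5000
edge 2: (14.5,1.5)→(20,32.5)  cross = 14.5·32.5 − 20·1.5 = 441.2500; (r_i+r_j)·cross = 34.5·441.2500 = 15223.1250
edge 3: (20,32.5)→(19,35)  cross = 20·35 − 19·32.5 = 82.5000; (r_i+r_j)·cross = 39·82.5000 = 3217.5000
edge 4: (19,35)→(0.5,27)  cross = 19·27 − 0.5·35 = 495.5000; (r_i+r_j)·cross = 19.5·495.5000 = 9662.2500
Σcross = 640.5000 → A = |Σcross|/2 = 320.2500 mm²
Σ(r_i+r_j)·cross = 22451.6250 → first moment M = |Σ|/6 = 3741.9375
R_c = M/A = 3741.9375/320.2500 = 11.6844 mm
θ = 312° = 5.445427 rad
V = θ·R_c·A = 5.445427·11.6844·320.2500 = 20376.448 mm³

Volume = 20376.448 mm³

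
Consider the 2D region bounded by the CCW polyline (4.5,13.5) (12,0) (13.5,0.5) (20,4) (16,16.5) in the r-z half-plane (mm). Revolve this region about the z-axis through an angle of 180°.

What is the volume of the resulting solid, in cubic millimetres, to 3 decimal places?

Volume = 5987.810 mm³

Profile (r,z), 5 vertices: (4.5,13.5) (12,0) (13.5,0.5) (20,4) (16,16.5)
edge 0: (4.5,13.5)→(12,0)  cross = 4.5·0 − 12·13.5 = -162.0000; (r_i+r_j)·cross = 16.5·-162.0000 = -2673.0000
edge 1: (12,0)→(13.5,0.5)  cross = 12·0.5 − 13.5·0 = 6.0000; (r_i+r_j)·cross = 25.5·6.0000 = 153.0000
edge 2: (13.5,0.5)→(20,4)  cross = 13.5·4 − 20·0.5 = 44.0000; (r_i+r_j)·cross = 33.5·44.0000 = 1474.0000
edge 3: (20,4)→(16,16.5)  cross = 20·16.5 − 16·4 = 266.0000; (r_i+r_j)·cross = 36·266.0000 = 9576.0000
edge 4: (16,16.5)→(4.5,13.5)  cross = 16·13.5 − 4.5·16.5 = 141.7500; (r_i+r_j)·cross = 20.5·141.7500 = 2905.8750
Σcross = 295.7500 → A = |Σcross|/2 = 147.8750 mm²
Σ(r_i+r_j)·cross = 11435.8750 → first moment M = |Σ|/6 = 1905.9792
R_c = M/A = 1905.9792/147.8750 = 12.8891 mm
θ = 180° = 3.141593 rad
V = θ·R_c·A = 3.141593·12.8891·147.8750 = 5987.810 mm³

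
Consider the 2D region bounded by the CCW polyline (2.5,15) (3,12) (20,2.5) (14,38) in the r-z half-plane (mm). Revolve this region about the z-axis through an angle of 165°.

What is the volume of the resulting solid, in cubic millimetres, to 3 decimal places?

Profile (r,z), 4 vertices: (2.5,15) (3,12) (20,2.5) (14,38)
edge 0: (2.5,15)→(3,12)  cross = 2.5·12 − 3·15 = -15.0000; (r_i+r_j)·cross = 5.5·-15.0000 = -82.5000
edge 1: (3,12)→(20,2.5)  cross = 3·2.5 − 20·12 = -232.5000; (r_i+r_j)·cross = 23·-232.5000 = -5347.5000
edge 2: (20,2.5)→(14,38)  cross = 20·38 − 14·2.5 = 725.0000; (r_i+r_j)·cross = 34·725.0000 = 24650.0000
edge 3: (14,38)→(2.5,15)  cross = 14·15 − 2.5·38 = 115.0000; (r_i+r_j)·cross = 16.5·115.0000 = 1897.5000
Σcross = 592.5000 → A = |Σcross|/2 = 296.2500 mm²
Σ(r_i+r_j)·cross = 21117.5000 → first moment M = |Σ|/6 = 3519.5833
R_c = M/A = 3519.5833/296.2500 = 11.8805 mm
θ = 165° = 2.879793 rad
V = θ·R_c·A = 2.879793·11.8805·296.2500 = 10135.672 mm³

Volume = 10135.672 mm³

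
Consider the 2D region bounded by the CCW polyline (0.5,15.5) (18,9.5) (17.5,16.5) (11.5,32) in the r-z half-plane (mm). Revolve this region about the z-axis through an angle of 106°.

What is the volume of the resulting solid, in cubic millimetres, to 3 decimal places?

Volume = 3777.877 mm³

Profile (r,z), 4 vertices: (0.5,15.5) (18,9.5) (17.5,16.5) (11.5,32)
edge 0: (0.5,15.5)→(18,9.5)  cross = 0.5·9.5 − 18·15.5 = -274.2500; (r_i+r_j)·cross = 18.5·-274.2500 = -5073.6250
edge 1: (18,9.5)→(17.5,16.5)  cross = 18·16.5 − 17.5·9.5 = 130.7500; (r_i+r_j)·cross = 35.5·130.7500 = 4641.6250
edge 2: (17.5,16.5)→(11.5,32)  cross = 17.5·32 − 11.5·16.5 = 370.2500; (r_i+r_j)·cross = 29·370.2500 = 10737.2500
edge 3: (11.5,32)→(0.5,15.5)  cross = 11.5·15.5 − 0.5·32 = 162.2500; (r_i+r_j)·cross = 12·162.2500 = 1947.0000
Σcross = 389.0000 → A = |Σcross|/2 = 194.5000 mm²
Σ(r_i+r_j)·cross = 12252.2500 → first moment M = |Σ|/6 = 2042.0417
R_c = M/A = 2042.0417/194.5000 = 10.4989 mm
θ = 106° = 1.850049 rad
V = θ·R_c·A = 1.850049·10.4989·194.5000 = 3777.877 mm³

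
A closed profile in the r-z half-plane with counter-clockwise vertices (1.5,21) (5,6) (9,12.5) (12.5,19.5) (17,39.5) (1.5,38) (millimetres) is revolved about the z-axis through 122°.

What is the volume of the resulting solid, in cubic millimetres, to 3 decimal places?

Profile (r,z), 6 vertices: (1.5,21) (5,6) (9,12.5) (12.5,19.5) (17,39.5) (1.5,38)
edge 0: (1.5,21)→(5,6)  cross = 1.5·6 − 5·21 = -96.0000; (r_i+r_j)·cross = 6.5·-96.0000 = -624.0000
edge 1: (5,6)→(9,12.5)  cross = 5·12.5 − 9·6 = 8.5000; (r_i+r_j)·cross = 14·8.5000 = 119.0000
edge 2: (9,12.5)→(12.5,19.5)  cross = 9·19.5 − 12.5·12.5 = 19.2500; (r_i+r_j)·cross = 21.5·19.2500 = 413.8750
edge 3: (12.5,19.5)→(17,39.5)  cross = 12.5·39.5 − 17·19.5 = 162.2500; (r_i+r_j)·cross = 29.5·162.2500 = 4786.3750
edge 4: (17,39.5)→(1.5,38)  cross = 17·38 − 1.5·39.5 = 586.7500; (r_i+r_j)·cross = 18.5·586.7500 = 10854.8750
edge 5: (1.5,38)→(1.5,21)  cross = 1.5·21 − 1.5·38 = -25.5000; (r_i+r_j)·cross = 3·-25.5000 = -76.5000
Σcross = 655.2500 → A = |Σcross|/2 = 327.6250 mm²
Σ(r_i+r_j)·cross = 15473.6250 → first moment M = |Σ|/6 = 2578.9375
R_c = M/A = 2578.9375/327.6250 = 7.8716 mm
θ = 122° = 2.129302 rad
V = θ·R_c·A = 2.129302·7.8716·327.6250 = 5491.336 mm³

Volume = 5491.336 mm³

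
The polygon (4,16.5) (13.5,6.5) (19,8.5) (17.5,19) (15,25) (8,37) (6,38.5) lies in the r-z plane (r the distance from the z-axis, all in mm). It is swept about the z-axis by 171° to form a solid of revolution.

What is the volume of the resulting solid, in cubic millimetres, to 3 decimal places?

Volume = 8851.506 mm³

Profile (r,z), 7 vertices: (4,16.5) (13.5,6.5) (19,8.5) (17.5,19) (15,25) (8,37) (6,38.5)
edge 0: (4,16.5)→(13.5,6.5)  cross = 4·6.5 − 13.5·16.5 = -196.7500; (r_i+r_j)·cross = 17.5·-196.7500 = -3443.1250
edge 1: (13.5,6.5)→(19,8.5)  cross = 13.5·8.5 − 19·6.5 = -8.7500; (r_i+r_j)·cross = 32.5·-8.7500 = -284.3750
edge 2: (19,8.5)→(17.5,19)  cross = 19·19 − 17.5·8.5 = 212.2500; (r_i+r_j)·cross = 36.5·212.2500 = 7747.1250
edge 3: (17.5,19)→(15,25)  cross = 17.5·25 − 15·19 = 152.5000; (r_i+r_j)·cross = 32.5·152.5000 = 4956.2500
edge 4: (15,25)→(8,37)  cross = 15·37 − 8·25 = 355.0000; (r_i+r_j)·cross = 23·355.0000 = 8165.0000
edge 5: (8,37)→(6,38.5)  cross = 8·38.5 − 6·37 = 86.0000; (r_i+r_j)·cross = 14·86.0000 = 1204.0000
edge 6: (6,38.5)→(4,16.5)  cross = 6·16.5 − 4·38.5 = -55.0000; (r_i+r_j)·cross = 10·-55.0000 = -550.0000
Σcross = 545.2500 → A = |Σcross|/2 = 272.6250 mm²
Σ(r_i+r_j)·cross = 17794.8750 → first moment M = |Σ|/6 = 2965.8125
R_c = M/A = 2965.8125/272.6250 = 10.8787 mm
θ = 171° = 2.984513 rad
V = θ·R_c·A = 2.984513·10.8787·272.6250 = 8851.506 mm³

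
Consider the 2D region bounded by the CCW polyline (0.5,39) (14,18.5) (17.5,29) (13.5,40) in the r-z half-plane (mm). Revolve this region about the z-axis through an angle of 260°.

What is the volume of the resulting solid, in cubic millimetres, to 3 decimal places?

Volume = 8669.196 mm³

Profile (r,z), 4 vertices: (0.5,39) (14,18.5) (17.5,29) (13.5,40)
edge 0: (0.5,39)→(14,18.5)  cross = 0.5·18.5 − 14·39 = -536.7500; (r_i+r_j)·cross = 14.5·-536.7500 = -7782.8750
edge 1: (14,18.5)→(17.5,29)  cross = 14·29 − 17.5·18.5 = 82.2500; (r_i+r_j)·cross = 31.5·82.2500 = 2590.8750
edge 2: (17.5,29)→(13.5,40)  cross = 17.5·40 − 13.5·29 = 308.5000; (r_i+r_j)·cross = 31·308.5000 = 9563.5000
edge 3: (13.5,40)→(0.5,39)  cross = 13.5·39 − 0.5·40 = 506.5000; (r_i+r_j)·cross = 14·506.5000 = 7091.0000
Σcross = 360.5000 → A = |Σcross|/2 = 180.2500 mm²
Σ(r_i+r_j)·cross = 11462.5000 → first moment M = |Σ|/6 = 1910.4167
R_c = M/A = 1910.4167/180.2500 = 10.5987 mm
θ = 260° = 4.537856 rad
V = θ·R_c·A = 4.537856·10.5987·180.2500 = 8669.196 mm³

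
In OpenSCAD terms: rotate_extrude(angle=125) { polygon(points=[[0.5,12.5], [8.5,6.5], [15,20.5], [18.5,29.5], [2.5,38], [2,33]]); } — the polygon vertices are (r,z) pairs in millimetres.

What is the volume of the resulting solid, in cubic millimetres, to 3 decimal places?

Profile (r,z), 6 vertices: (0.5,12.5) (8.5,6.5) (15,20.5) (18.5,29.5) (2.5,38) (2,33)
edge 0: (0.5,12.5)→(8.5,6.5)  cross = 0.5·6.5 − 8.5·12.5 = -103.0000; (r_i+r_j)·cross = 9·-103.0000 = -927.0000
edge 1: (8.5,6.5)→(15,20.5)  cross = 8.5·20.5 − 15·6.5 = 76.7500; (r_i+r_j)·cross = 23.5·76.7500 = 1803.6250
edge 2: (15,20.5)→(18.5,29.5)  cross = 15·29.5 − 18.5·20.5 = 63.2500; (r_i+r_j)·cross = 33.5·63.2500 = 2118.8750
edge 3: (18.5,29.5)→(2.5,38)  cross = 18.5·38 − 2.5·29.5 = 629.2500; (r_i+r_j)·cross = 21·629.2500 = 13214.2500
edge 4: (2.5,38)→(2,33)  cross = 2.5·33 − 2·38 = 6.5000; (r_i+r_j)·cross = 4.5·6.5000 = 29.2500
edge 5: (2,33)→(0.5,12.5)  cross = 2·12.5 − 0.5·33 = 8.5000; (r_i+r_j)·cross = 2.5·8.5000 = 21.2500
Σcross = 681.2500 → A = |Σcross|/2 = 340.6250 mm²
Σ(r_i+r_j)·cross = 16260.2500 → first moment M = |Σ|/6 = 2710.0417
R_c = M/A = 2710.0417/340.6250 = 7.9561 mm
θ = 125° = 2.181662 rad
V = θ·R_c·A = 2.181662·7.9561·340.6250 = 5912.394 mm³

Volume = 5912.394 mm³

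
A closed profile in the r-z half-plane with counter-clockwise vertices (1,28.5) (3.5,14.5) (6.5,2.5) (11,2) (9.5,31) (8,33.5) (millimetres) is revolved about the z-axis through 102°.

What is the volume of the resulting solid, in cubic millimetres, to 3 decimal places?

Volume = 2399.906 mm³

Profile (r,z), 6 vertices: (1,28.5) (3.5,14.5) (6.5,2.5) (11,2) (9.5,31) (8,33.5)
edge 0: (1,28.5)→(3.5,14.5)  cross = 1·14.5 − 3.5·28.5 = -85.2500; (r_i+r_j)·cross = 4.5·-85.2500 = -383.6250
edge 1: (3.5,14.5)→(6.5,2.5)  cross = 3.5·2.5 − 6.5·14.5 = -85.5000; (r_i+r_j)·cross = 10·-85.5000 = -855.0000
edge 2: (6.5,2.5)→(11,2)  cross = 6.5·2 − 11·2.5 = -14.5000; (r_i+r_j)·cross = 17.5·-14.5000 = -253.7500
edge 3: (11,2)→(9.5,31)  cross = 11·31 − 9.5·2 = 322.0000; (r_i+r_j)·cross = 20.5·322.0000 = 6601.0000
edge 4: (9.5,31)→(8,33.5)  cross = 9.5·33.5 − 8·31 = 70.2500; (r_i+r_j)·cross = 17.5·70.2500 = 1229.3750
edge 5: (8,33.5)→(1,28.5)  cross = 8·28.5 − 1·33.5 = 194.5000; (r_i+r_j)·cross = 9·194.5000 = 1750.5000
Σcross = 401.5000 → A = |Σcross|/2 = 200.7500 mm²
Σ(r_i+r_j)·cross = 8088.5000 → first moment M = |Σ|/6 = 1348.0833
R_c = M/A = 1348.0833/200.7500 = 6.7152 mm
θ = 102° = 1.780236 rad
V = θ·R_c·A = 1.780236·6.7152·200.7500 = 2399.906 mm³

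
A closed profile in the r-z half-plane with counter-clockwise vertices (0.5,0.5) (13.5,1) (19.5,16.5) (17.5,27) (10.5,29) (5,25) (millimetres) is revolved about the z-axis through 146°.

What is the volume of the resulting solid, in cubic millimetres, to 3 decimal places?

Volume = 9961.157 mm³

Profile (r,z), 6 vertices: (0.5,0.5) (13.5,1) (19.5,16.5) (17.5,27) (10.5,29) (5,25)
edge 0: (0.5,0.5)→(13.5,1)  cross = 0.5·1 − 13.5·0.5 = -6.2500; (r_i+r_j)·cross = 14·-6.2500 = -87.5000
edge 1: (13.5,1)→(19.5,16.5)  cross = 13.5·16.5 − 19.5·1 = 203.2500; (r_i+r_j)·cross = 33·203.2500 = 6707.2500
edge 2: (19.5,16.5)→(17.5,27)  cross = 19.5·27 − 17.5·16.5 = 237.7500; (r_i+r_j)·cross = 37·237.7500 = 8796.7500
edge 3: (17.5,27)→(10.5,29)  cross = 17.5·29 − 10.5·27 = 224.0000; (r_i+r_j)·cross = 28·224.0000 = 6272.0000
edge 4: (10.5,29)→(5,25)  cross = 10.5·25 − 5·29 = 117.5000; (r_i+r_j)·cross = 15.5·117.5000 = 1821.2500
edge 5: (5,25)→(0.5,0.5)  cross = 5·0.5 − 0.5·25 = -10.0000; (r_i+r_j)·cross = 5.5·-10.0000 = -55.0000
Σcross = 766.2500 → A = |Σcross|/2 = 383.1250 mm²
Σ(r_i+r_j)·cross = 23454.7500 → first moment M = |Σ|/6 = 3909.1250
R_c = M/A = 3909.1250/383.1250 = 10.2033 mm
θ = 146° = 2.548181 rad
V = θ·R_c·A = 2.548181·10.2033·383.1250 = 9961.157 mm³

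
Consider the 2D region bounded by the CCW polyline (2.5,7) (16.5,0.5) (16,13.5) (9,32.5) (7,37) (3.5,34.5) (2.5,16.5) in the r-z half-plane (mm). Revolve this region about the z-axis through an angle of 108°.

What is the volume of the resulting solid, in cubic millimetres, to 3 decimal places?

Profile (r,z), 7 vertices: (2.5,7) (16.5,0.5) (16,13.5) (9,32.5) (7,37) (3.5,34.5) (2.5,16.5)
edge 0: (2.5,7)→(16.5,0.5)  cross = 2.5·0.5 − 16.5·7 = -114.2500; (r_i+r_j)·cross = 19·-114.2500 = -2170.7500
edge 1: (16.5,0.5)→(16,13.5)  cross = 16.5·13.5 − 16·0.5 = 214.7500; (r_i+r_j)·cross = 32.5·214.7500 = 6979.3750
edge 2: (16,13.5)→(9,32.5)  cross = 16·32.5 − 9·13.5 = 398.5000; (r_i+r_j)·cross = 25·398.5000 = 9962.5000
edge 3: (9,32.5)→(7,37)  cross = 9·37 − 7·32.5 = 105.5000; (r_i+r_j)·cross = 16·105.5000 = 1688.0000
edge 4: (7,37)→(3.5,34.5)  cross = 7·34.5 − 3.5·37 = 112.0000; (r_i+r_j)·cross = 10.5·112.0000 = 1176.0000
edge 5: (3.5,34.5)→(2.5,16.5)  cross = 3.5·16.5 − 2.5·34.5 = -28.5000; (r_i+r_j)·cross = 6·-28.5000 = -171.0000
edge 6: (2.5,16.5)→(2.5,7)  cross = 2.5·7 − 2.5·16.5 = -23.7500; (r_i+r_j)·cross = 5·-23.7500 = -118.7500
Σcross = 664.2500 → A = |Σcross|/2 = 332.1250 mm²
Σ(r_i+r_j)·cross = 17345.3750 → first moment M = |Σ|/6 = 2890.8958
R_c = M/A = 2890.8958/332.1250 = 8.7042 mm
θ = 108° = 1.884956 rad
V = θ·R_c·A = 1.884956·8.7042·332.1250 = 5449.210 mm³

Volume = 5449.210 mm³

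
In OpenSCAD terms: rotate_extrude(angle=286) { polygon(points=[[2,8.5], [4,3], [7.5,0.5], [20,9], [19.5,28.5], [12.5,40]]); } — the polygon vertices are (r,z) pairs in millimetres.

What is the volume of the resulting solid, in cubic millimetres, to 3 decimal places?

Profile (r,z), 6 vertices: (2,8.5) (4,3) (7.5,0.5) (20,9) (19.5,28.5) (12.5,40)
edge 0: (2,8.5)→(4,3)  cross = 2·3 − 4·8.5 = -28.0000; (r_i+r_j)·cross = 6·-28.0000 = -168.0000
edge 1: (4,3)→(7.5,0.5)  cross = 4·0.5 − 7.5·3 = -20.5000; (r_i+r_j)·cross = 11.5·-20.5000 = -235.7500
edge 2: (7.5,0.5)→(20,9)  cross = 7.5·9 − 20·0.5 = 57.5000; (r_i+r_j)·cross = 27.5·57.5000 = 1581.2500
edge 3: (20,9)→(19.5,28.5)  cross = 20·28.5 − 19.5·9 = 394.5000; (r_i+r_j)·cross = 39.5·394.5000 = 15582.7500
edge 4: (19.5,28.5)→(12.5,40)  cross = 19.5·40 − 12.5·28.5 = 423.7500; (r_i+r_j)·cross = 32·423.7500 = 13560.0000
edge 5: (12.5,40)→(2,8.5)  cross = 12.5·8.5 − 2·40 = 26.2500; (r_i+r_j)·cross = 14.5·26.2500 = 380.6250
Σcross = 853.5000 → A = |Σcross|/2 = 426.7500 mm²
Σ(r_i+r_j)·cross = 30700.8750 → first moment M = |Σ|/6 = 5116.8125
R_c = M/A = 5116.8125/426.7500 = 11.9902 mm
θ = 286° = 4.991642 rad
V = θ·R_c·A = 4.991642·11.9902·426.7500 = 25541.294 mm³

Volume = 25541.294 mm³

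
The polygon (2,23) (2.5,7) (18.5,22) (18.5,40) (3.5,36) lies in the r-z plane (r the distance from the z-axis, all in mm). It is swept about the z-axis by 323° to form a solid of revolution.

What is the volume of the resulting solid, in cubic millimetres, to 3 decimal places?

Profile (r,z), 5 vertices: (2,23) (2.5,7) (18.5,22) (18.5,40) (3.5,36)
edge 0: (2,23)→(2.5,7)  cross = 2·7 − 2.5·23 = -43.5000; (r_i+r_j)·cross = 4.5·-43.5000 = -195.7500
edge 1: (2.5,7)→(18.5,22)  cross = 2.5·22 − 18.5·7 = -74.5000; (r_i+r_j)·cross = 21·-74.5000 = -1564.5000
edge 2: (18.5,22)→(18.5,40)  cross = 18.5·40 − 18.5·22 = 333.0000; (r_i+r_j)·cross = 37·333.0000 = 12321.0000
edge 3: (18.5,40)→(3.5,36)  cross = 18.5·36 − 3.5·40 = 526.0000; (r_i+r_j)·cross = 22·526.0000 = 11572.0000
edge 4: (3.5,36)→(2,23)  cross = 3.5·23 − 2·36 = 8.5000; (r_i+r_j)·cross = 5.5·8.5000 = 46.7500
Σcross = 749.5000 → A = |Σcross|/2 = 374.7500 mm²
Σ(r_i+r_j)·cross = 22179.5000 → first moment M = |Σ|/6 = 3696.5833
R_c = M/A = 3696.5833/374.7500 = 9.8641 mm
θ = 323° = 5.637413 rad
V = θ·R_c·A = 5.637413·9.8641·374.7500 = 20839.169 mm³

Volume = 20839.169 mm³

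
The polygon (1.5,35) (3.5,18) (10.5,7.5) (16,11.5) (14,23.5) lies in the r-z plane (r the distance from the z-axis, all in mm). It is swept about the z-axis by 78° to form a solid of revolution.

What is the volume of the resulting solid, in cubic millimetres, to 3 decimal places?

Volume = 2441.934 mm³

Profile (r,z), 5 vertices: (1.5,35) (3.5,18) (10.5,7.5) (16,11.5) (14,23.5)
edge 0: (1.5,35)→(3.5,18)  cross = 1.5·18 − 3.5·35 = -95.5000; (r_i+r_j)·cross = 5·-95.5000 = -477.5000
edge 1: (3.5,18)→(10.5,7.5)  cross = 3.5·7.5 − 10.5·18 = -162.7500; (r_i+r_j)·cross = 14·-162.7500 = -2278.5000
edge 2: (10.5,7.5)→(16,11.5)  cross = 10.5·11.5 − 16·7.5 = 0.7500; (r_i+r_j)·cross = 26.5·0.7500 = 19.8750
edge 3: (16,11.5)→(14,23.5)  cross = 16·23.5 − 14·11.5 = 215.0000; (r_i+r_j)·cross = 30·215.0000 = 6450.0000
edge 4: (14,23.5)→(1.5,35)  cross = 14·35 − 1.5·23.5 = 454.7500; (r_i+r_j)·cross = 15.5·454.7500 = 7048.6250
Σcross = 412.2500 → A = |Σcross|/2 = 206.1250 mm²
Σ(r_i+r_j)·cross = 10762.5000 → first moment M = |Σ|/6 = 1793.7500
R_c = M/A = 1793.7500/206.1250 = 8.7022 mm
θ = 78° = 1.361357 rad
V = θ·R_c·A = 1.361357·8.7022·206.1250 = 2441.934 mm³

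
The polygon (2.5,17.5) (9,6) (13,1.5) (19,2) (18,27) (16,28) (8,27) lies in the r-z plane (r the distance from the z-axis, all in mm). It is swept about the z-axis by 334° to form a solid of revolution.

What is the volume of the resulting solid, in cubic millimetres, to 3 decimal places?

Volume = 22066.707 mm³

Profile (r,z), 7 vertices: (2.5,17.5) (9,6) (13,1.5) (19,2) (18,27) (16,28) (8,27)
edge 0: (2.5,17.5)→(9,6)  cross = 2.5·6 − 9·17.5 = -142.5000; (r_i+r_j)·cross = 11.5·-142.5000 = -1638.7500
edge 1: (9,6)→(13,1.5)  cross = 9·1.5 − 13·6 = -64.5000; (r_i+r_j)·cross = 22·-64.5000 = -1419.0000
edge 2: (13,1.5)→(19,2)  cross = 13·2 − 19·1.5 = -2.5000; (r_i+r_j)·cross = 32·-2.5000 = -80.0000
edge 3: (19,2)→(18,27)  cross = 19·27 − 18·2 = 477.0000; (r_i+r_j)·cross = 37·477.0000 = 17649.0000
edge 4: (18,27)→(16,28)  cross = 18·28 − 16·27 = 72.0000; (r_i+r_j)·cross = 34·72.0000 = 2448.0000
edge 5: (16,28)→(8,27)  cross = 16·27 − 8·28 = 208.0000; (r_i+r_j)·cross = 24·208.0000 = 4992.0000
edge 6: (8,27)→(2.5,17.5)  cross = 8·17.5 − 2.5·27 = 72.5000; (r_i+r_j)·cross = 10.5·72.5000 = 761.2500
Σcross = 620.0000 → A = |Σcross|/2 = 310.0000 mm²
Σ(r_i+r_j)·cross = 22712.5000 → first moment M = |Σ|/6 = 3785.4167
R_c = M/A = 3785.4167/310.0000 = 12.2110 mm
θ = 334° = 5.829400 rad
V = θ·R_c·A = 5.829400·12.2110·310.0000 = 22066.707 mm³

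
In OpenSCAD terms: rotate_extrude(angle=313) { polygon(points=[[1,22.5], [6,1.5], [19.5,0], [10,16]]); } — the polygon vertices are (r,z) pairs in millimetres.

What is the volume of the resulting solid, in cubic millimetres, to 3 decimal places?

Volume = 8943.305 mm³

Profile (r,z), 4 vertices: (1,22.5) (6,1.5) (19.5,0) (10,16)
edge 0: (1,22.5)→(6,1.5)  cross = 1·1.5 − 6·22.5 = -133.5000; (r_i+r_j)·cross = 7·-133.5000 = -934.5000
edge 1: (6,1.5)→(19.5,0)  cross = 6·0 − 19.5·1.5 = -29.2500; (r_i+r_j)·cross = 25.5·-29.2500 = -745.8750
edge 2: (19.5,0)→(10,16)  cross = 19.5·16 − 10·0 = 312.0000; (r_i+r_j)·cross = 29.5·312.0000 = 9204.0000
edge 3: (10,16)→(1,22.5)  cross = 10·22.5 − 1·16 = 209.0000; (r_i+r_j)·cross = 11·209.0000 = 2299.0000
Σcross = 358.2500 → A = |Σcross|/2 = 179.1250 mm²
Σ(r_i+r_j)·cross = 9822.6250 → first moment M = |Σ|/6 = 1637.1042
R_c = M/A = 1637.1042/179.1250 = 9.1395 mm
θ = 313° = 5.462881 rad
V = θ·R_c·A = 5.462881·9.1395·179.1250 = 8943.305 mm³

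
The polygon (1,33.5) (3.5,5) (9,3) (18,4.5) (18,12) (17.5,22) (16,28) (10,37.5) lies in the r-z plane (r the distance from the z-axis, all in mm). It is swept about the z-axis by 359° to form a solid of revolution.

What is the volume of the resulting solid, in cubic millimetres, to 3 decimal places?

Profile (r,z), 8 vertices: (1,33.5) (3.5,5) (9,3) (18,4.5) (18,12) (17.5,22) (16,28) (10,37.5)
edge 0: (1,33.5)→(3.5,5)  cross = 1·5 − 3.5·33.5 = -112.2500; (r_i+r_j)·cross = 4.5·-112.2500 = -505.1250
edge 1: (3.5,5)→(9,3)  cross = 3.5·3 − 9·5 = -34.5000; (r_i+r_j)·cross = 12.5·-34.5000 = -431.2500
edge 2: (9,3)→(18,4.5)  cross = 9·4.5 − 18·3 = -13.5000; (r_i+r_j)·cross = 27·-13.5000 = -364.5000
edge 3: (18,4.5)→(18,12)  cross = 18·12 − 18·4.5 = 135.0000; (r_i+r_j)·cross = 36·135.0000 = 4860.0000
edge 4: (18,12)→(17.5,22)  cross = 18·22 − 17.5·12 = 186.0000; (r_i+r_j)·cross = 35.5·186.0000 = 6603.0000
edge 5: (17.5,22)→(16,28)  cross = 17.5·28 − 16·22 = 138.0000; (r_i+r_j)·cross = 33.5·138.0000 = 4623.0000
edge 6: (16,28)→(10,37.5)  cross = 16·37.5 − 10·28 = 320.0000; (r_i+r_j)·cross = 26·320.0000 = 8320.0000
edge 7: (10,37.5)→(1,33.5)  cross = 10·33.5 − 1·37.5 = 297.5000; (r_i+r_j)·cross = 11·297.5000 = 3272.5000
Σcross = 916.2500 → A = |Σcross|/2 = 458.1250 mm²
Σ(r_i+r_j)·cross = 26377.6250 → first moment M = |Σ|/6 = 4396.2708
R_c = M/A = 4396.2708/458.1250 = 9.5962 mm
θ = 359° = 6.265732 rad
V = θ·R_c·A = 6.265732·9.5962·458.1250 = 27545.855 mm³

Volume = 27545.855 mm³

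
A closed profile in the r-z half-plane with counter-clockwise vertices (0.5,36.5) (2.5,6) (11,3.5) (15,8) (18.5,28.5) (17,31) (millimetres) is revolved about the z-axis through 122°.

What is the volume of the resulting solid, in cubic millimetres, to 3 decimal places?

Profile (r,z), 6 vertices: (0.5,36.5) (2.5,6) (11,3.5) (15,8) (18.5,28.5) (17,31)
edge 0: (0.5,36.5)→(2.5,6)  cross = 0.5·6 − 2.5·36.5 = -88.2500; (r_i+r_j)·cross = 3·-88.2500 = -264.7500
edge 1: (2.5,6)→(11,3.5)  cross = 2.5·3.5 − 11·6 = -57.2500; (r_i+r_j)·cross = 13.5·-57.2500 = -772.8750
edge 2: (11,3.5)→(15,8)  cross = 11·8 − 15·3.5 = 35.5000; (r_i+r_j)·cross = 26·35.5000 = 923.0000
edge 3: (15,8)→(18.5,28.5)  cross = 15·28.5 − 18.5·8 = 279.5000; (r_i+r_j)·cross = 33.5·279.5000 = 9363.2500
edge 4: (18.5,28.5)→(17,31)  cross = 18.5·31 − 17·28.5 = 89.0000; (r_i+r_j)·cross = 35.5·89.0000 = 3159.5000
edge 5: (17,31)→(0.5,36.5)  cross = 17·36.5 − 0.5·31 = 605.0000; (r_i+r_j)·cross = 17.5·605.0000 = 10587.5000
Σcross = 863.5000 → A = |Σcross|/2 = 431.7500 mm²
Σ(r_i+r_j)·cross = 22995.6250 → first moment M = |Σ|/6 = 3832.6042
R_c = M/A = 3832.6042/431.7500 = 8.8769 mm
θ = 122° = 2.129302 rad
V = θ·R_c·A = 2.129302·8.8769·431.7500 = 8160.771 mm³

Volume = 8160.771 mm³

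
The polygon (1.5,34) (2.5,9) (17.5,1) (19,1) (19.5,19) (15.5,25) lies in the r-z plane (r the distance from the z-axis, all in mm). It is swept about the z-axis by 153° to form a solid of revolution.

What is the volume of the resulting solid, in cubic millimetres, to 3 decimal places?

Profile (r,z), 6 vertices: (1.5,34) (2.5,9) (17.5,1) (19,1) (19.5,19) (15.5,25)
edge 0: (1.5,34)→(2.5,9)  cross = 1.5·9 − 2.5·34 = -71.5000; (r_i+r_j)·cross = 4·-71.5000 = -286.0000
edge 1: (2.5,9)→(17.5,1)  cross = 2.5·1 − 17.5·9 = -155.0000; (r_i+r_j)·cross = 20·-155.0000 = -3100.0000
edge 2: (17.5,1)→(19,1)  cross = 17.5·1 − 19·1 = -1.5000; (r_i+r_j)·cross = 36.5·-1.5000 = -54.7500
edge 3: (19,1)→(19.5,19)  cross = 19·19 − 19.5·1 = 341.5000; (r_i+r_j)·cross = 38.5·341.5000 = 13147.7500
edge 4: (19.5,19)→(15.5,25)  cross = 19.5·25 − 15.5·19 = 193.0000; (r_i+r_j)·cross = 35·193.0000 = 6755.0000
edge 5: (15.5,25)→(1.5,34)  cross = 15.5·34 − 1.5·25 = 489.5000; (r_i+r_j)·cross = 17·489.5000 = 8321.5000
Σcross = 796.0000 → A = |Σcross|/2 = 398.0000 mm²
Σ(r_i+r_j)·cross = 24783.5000 → first moment M = |Σ|/6 = 4130.5833
R_c = M/A = 4130.5833/398.0000 = 10.3784 mm
θ = 153° = 2.670354 rad
V = θ·R_c·A = 2.670354·10.3784·398.0000 = 11030.119 mm³

Volume = 11030.119 mm³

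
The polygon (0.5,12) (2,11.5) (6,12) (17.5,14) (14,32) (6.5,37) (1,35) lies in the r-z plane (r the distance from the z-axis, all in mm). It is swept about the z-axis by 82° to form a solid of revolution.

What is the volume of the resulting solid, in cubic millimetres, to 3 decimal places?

Volume = 3786.607 mm³

Profile (r,z), 7 vertices: (0.5,12) (2,11.5) (6,12) (17.5,14) (14,32) (6.5,37) (1,35)
edge 0: (0.5,12)→(2,11.5)  cross = 0.5·11.5 − 2·12 = -18.2500; (r_i+r_j)·cross = 2.5·-18.2500 = -45.6250
edge 1: (2,11.5)→(6,12)  cross = 2·12 − 6·11.5 = -45.0000; (r_i+r_j)·cross = 8·-45.0000 = -360.0000
edge 2: (6,12)→(17.5,14)  cross = 6·14 − 17.5·12 = -126.0000; (r_i+r_j)·cross = 23.5·-126.0000 = -2961.0000
edge 3: (17.5,14)→(14,32)  cross = 17.5·32 − 14·14 = 364.0000; (r_i+r_j)·cross = 31.5·364.0000 = 11466.0000
edge 4: (14,32)→(6.5,37)  cross = 14·37 − 6.5·32 = 310.0000; (r_i+r_j)·cross = 20.5·310.0000 = 6355.0000
edge 5: (6.5,37)→(1,35)  cross = 6.5·35 − 1·37 = 190.5000; (r_i+r_j)·cross = 7.5·190.5000 = 1428.7500
edge 6: (1,35)→(0.5,12)  cross = 1·12 − 0.5·35 = -5.5000; (r_i+r_j)·cross = 1.5·-5.5000 = -8.2500
Σcross = 669.7500 → A = |Σcross|/2 = 334.8750 mm²
Σ(r_i+r_j)·cross = 15874.8750 → first moment M = |Σ|/6 = 2645.8125
R_c = M/A = 2645.8125/334.8750 = 7.9009 mm
θ = 82° = 1.431170 rad
V = θ·R_c·A = 1.431170·7.9009·334.8750 = 3786.607 mm³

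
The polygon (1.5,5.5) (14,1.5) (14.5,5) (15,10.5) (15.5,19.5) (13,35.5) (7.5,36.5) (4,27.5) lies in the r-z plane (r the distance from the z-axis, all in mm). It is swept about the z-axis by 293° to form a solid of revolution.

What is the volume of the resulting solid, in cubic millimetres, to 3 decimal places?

Profile (r,z), 8 vertices: (1.5,5.5) (14,1.5) (14.5,5) (15,10.5) (15.5,19.5) (13,35.5) (7.5,36.5) (4,27.5)
edge 0: (1.5,5.5)→(14,1.5)  cross = 1.5·1.5 − 14·5.5 = -74.7500; (r_i+r_j)·cross = 15.5·-74.7500 = -1158.6250
edge 1: (14,1.5)→(14.5,5)  cross = 14·5 − 14.5·1.5 = 48.2500; (r_i+r_j)·cross = 28.5·48.2500 = 1375.1250
edge 2: (14.5,5)→(15,10.5)  cross = 14.5·10.5 − 15·5 = 77.2500; (r_i+r_j)·cross = 29.5·77.2500 = 2278.8750
edge 3: (15,10.5)→(15.5,19.5)  cross = 15·19.5 − 15.5·10.5 = 129.7500; (r_i+r_j)·cross = 30.5·129.7500 = 3957.3750
edge 4: (15.5,19.5)→(13,35.5)  cross = 15.5·35.5 − 13·19.5 = 296.7500; (r_i+r_j)·cross = 28.5·296.7500 = 8457.3750
edge 5: (13,35.5)→(7.5,36.5)  cross = 13·36.5 − 7.5·35.5 = 208.2500; (r_i+r_j)·cross = 20.5·208.2500 = 4269.1250
edge 6: (7.5,36.5)→(4,27.5)  cross = 7.5·27.5 − 4·36.5 = 60.2500; (r_i+r_j)·cross = 11.5·60.2500 = 692.8750
edge 7: (4,27.5)→(1.5,5.5)  cross = 4·5.5 − 1.5·27.5 = -19.2500; (r_i+r_j)·cross = 5.5·-19.2500 = -105.8750
Σcross = 726.5000 → A = |Σcross|/2 = 363.2500 mm²
Σ(r_i+r_j)·cross = 19766.2500 → first moment M = |Σ|/6 = 3294.3750
R_c = M/A = 3294.3750/363.2500 = 9.0692 mm
θ = 293° = 5.113815 rad
V = θ·R_c·A = 5.113815·9.0692·363.2500 = 16846.823 mm³

Volume = 16846.823 mm³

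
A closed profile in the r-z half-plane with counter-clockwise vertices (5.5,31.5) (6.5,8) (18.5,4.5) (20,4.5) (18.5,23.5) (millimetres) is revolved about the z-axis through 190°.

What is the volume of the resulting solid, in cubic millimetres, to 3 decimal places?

Profile (r,z), 5 vertices: (5.5,31.5) (6.5,8) (18.5,4.5) (20,4.5) (18.5,23.5)
edge 0: (5.5,31.5)→(6.5,8)  cross = 5.5·8 − 6.5·31.5 = -160.7500; (r_i+r_j)·cross = 12·-160.7500 = -1929.0000
edge 1: (6.5,8)→(18.5,4.5)  cross = 6.5·4.5 − 18.5·8 = -118.7500; (r_i+r_j)·cross = 25·-118.7500 = -2968.7500
edge 2: (18.5,4.5)→(20,4.5)  cross = 18.5·4.5 − 20·4.5 = -6.7500; (r_i+r_j)·cross = 38.5·-6.7500 = -259.8750
edge 3: (20,4.5)→(18.5,23.5)  cross = 20·23.5 − 18.5·4.5 = 386.7500; (r_i+r_j)·cross = 38.5·386.7500 = 14889.8750
edge 4: (18.5,23.5)→(5.5,31.5)  cross = 18.5·31.5 − 5.5·23.5 = 453.5000; (r_i+r_j)·cross = 24·453.5000 = 10884.0000
Σcross = 554.0000 → A = |Σcross|/2 = 277.0000 mm²
Σ(r_i+r_j)·cross = 20616.2500 → first moment M = |Σ|/6 = 3436.0417
R_c = M/A = 3436.0417/277.0000 = 12.4045 mm
θ = 190° = 3.316126 rad
V = θ·R_c·A = 3.316126·12.4045·277.0000 = 11394.346 mm³

Volume = 11394.346 mm³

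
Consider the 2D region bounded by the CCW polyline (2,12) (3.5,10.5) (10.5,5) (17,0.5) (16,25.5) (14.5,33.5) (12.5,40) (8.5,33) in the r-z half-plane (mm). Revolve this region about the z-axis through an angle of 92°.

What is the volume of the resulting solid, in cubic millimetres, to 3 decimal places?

Profile (r,z), 8 vertices: (2,12) (3.5,10.5) (10.5,5) (17,0.5) (16,25.5) (14.5,33.5) (12.5,40) (8.5,33)
edge 0: (2,12)→(3.5,10.5)  cross = 2·10.5 − 3.5·12 = -21.0000; (r_i+r_j)·cross = 5.5·-21.0000 = -115.5000
edge 1: (3.5,10.5)→(10.5,5)  cross = 3.5·5 − 10.5·10.5 = -92.7500; (r_i+r_j)·cross = 14·-92.7500 = -1298.5000
edge 2: (10.5,5)→(17,0.5)  cross = 10.5·0.5 − 17·5 = -79.7500; (r_i+r_j)·cross = 27.5·-79.7500 = -2193.1250
edge 3: (17,0.5)→(16,25.5)  cross = 17·25.5 − 16·0.5 = 425.5000; (r_i+r_j)·cross = 33·425.5000 = 14041.5000
edge 4: (16,25.5)→(14.5,33.5)  cross = 16·33.5 − 14.5·25.5 = 166.2500; (r_i+r_j)·cross = 30.5·166.2500 = 5070.6250
edge 5: (14.5,33.5)→(12.5,40)  cross = 14.5·40 − 12.5·33.5 = 161.2500; (r_i+r_j)·cross = 27·161.2500 = 4353.7500
edge 6: (12.5,40)→(8.5,33)  cross = 12.5·33 − 8.5·40 = 72.5000; (r_i+r_j)·cross = 21·72.5000 = 1522.5000
edge 7: (8.5,33)→(2,12)  cross = 8.5·12 − 2·33 = 36.0000; (r_i+r_j)·cross = 10.5·36.0000 = 378.0000
Σcross = 668.0000 → A = |Σcross|/2 = 334.0000 mm²
Σ(r_i+r_j)·cross = 21759.2500 → first moment M = |Σ|/6 = 3626.5417
R_c = M/A = 3626.5417/334.0000 = 10.8579 mm
θ = 92° = 1.605703 rad
V = θ·R_c·A = 1.605703·10.8579·334.0000 = 5823.149 mm³

Volume = 5823.149 mm³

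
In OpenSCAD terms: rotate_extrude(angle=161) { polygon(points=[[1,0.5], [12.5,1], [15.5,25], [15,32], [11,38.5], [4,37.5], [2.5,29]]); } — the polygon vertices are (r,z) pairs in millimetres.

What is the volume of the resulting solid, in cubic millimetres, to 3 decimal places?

Profile (r,z), 7 vertices: (1,0.5) (12.5,1) (15.5,25) (15,32) (11,38.5) (4,37.5) (2.5,29)
edge 0: (1,0.5)→(12.5,1)  cross = 1·1 − 12.5·0.5 = -5.2500; (r_i+r_j)·cross = 13.5·-5.2500 = -70.8750
edge 1: (12.5,1)→(15.5,25)  cross = 12.5·25 − 15.5·1 = 297.0000; (r_i+r_j)·cross = 28·297.0000 = 8316.0000
edge 2: (15.5,25)→(15,32)  cross = 15.5·32 − 15·25 = 121.0000; (r_i+r_j)·cross = 30.5·121.0000 = 3690.5000
edge 3: (15,32)→(11,38.5)  cross = 15·38.5 − 11·32 = 225.5000; (r_i+r_j)·cross = 26·225.5000 = 5863.0000
edge 4: (11,38.5)→(4,37.5)  cross = 11·37.5 − 4·38.5 = 258.5000; (r_i+r_j)·cross = 15·258.5000 = 3877.5000
edge 5: (4,37.5)→(2.5,29)  cross = 4·29 − 2.5·37.5 = 22.2500; (r_i+r_j)·cross = 6.5·22.2500 = 144.6250
edge 6: (2.5,29)→(1,0.5)  cross = 2.5·0.5 − 1·29 = -27.7500; (r_i+r_j)·cross = 3.5·-27.7500 = -97.1250
Σcross = 891.2500 → A = |Σcross|/2 = 445.6250 mm²
Σ(r_i+r_j)·cross = 21723.6250 → first moment M = |Σ|/6 = 3620.6042
R_c = M/A = 3620.6042/445.6250 = 8.1248 mm
θ = 161° = 2.809980 rad
V = θ·R_c·A = 2.809980·8.1248·445.6250 = 10173.826 mm³

Volume = 10173.826 mm³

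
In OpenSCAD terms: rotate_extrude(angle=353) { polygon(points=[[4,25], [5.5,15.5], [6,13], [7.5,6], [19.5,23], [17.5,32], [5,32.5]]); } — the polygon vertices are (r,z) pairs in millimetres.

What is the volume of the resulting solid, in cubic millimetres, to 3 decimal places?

Profile (r,z), 7 vertices: (4,25) (5.5,15.5) (6,13) (7.5,6) (19.5,23) (17.5,32) (5,32.5)
edge 0: (4,25)→(5.5,15.5)  cross = 4·15.5 − 5.5·25 = -75.5000; (r_i+r_j)·cross = 9.5·-75.5000 = -717.2500
edge 1: (5.5,15.5)→(6,13)  cross = 5.5·13 − 6·15.5 = -21.5000; (r_i+r_j)·cross = 11.5·-21.5000 = -247.2500
edge 2: (6,13)→(7.5,6)  cross = 6·6 − 7.5·13 = -61.5000; (r_i+r_j)·cross = 13.5·-61.5000 = -830.2500
edge 3: (7.5,6)→(19.5,23)  cross = 7.5·23 − 19.5·6 = 55.5000; (r_i+r_j)·cross = 27·55.5000 = 1498.5000
edge 4: (19.5,23)→(17.5,32)  cross = 19.5·32 − 17.5·23 = 221.5000; (r_i+r_j)·cross = 37·221.5000 = 8195.5000
edge 5: (17.5,32)→(5,32.5)  cross = 17.5·32.5 − 5·32 = 408.7500; (r_i+r_j)·cross = 22.5·408.7500 = 9196.8750
edge 6: (5,32.5)→(4,25)  cross = 5·25 − 4·32.5 = -5.0000; (r_i+r_j)·cross = 9·-5.0000 = -45.0000
Σcross = 522.2500 → A = |Σcross|/2 = 261.1250 mm²
Σ(r_i+r_j)·cross = 17051.1250 → first moment M = |Σ|/6 = 2841.8542
R_c = M/A = 2841.8542/261.1250 = 10.8831 mm
θ = 353° = 6.161012 rad
V = θ·R_c·A = 6.161012·10.8831·261.1250 = 17508.698 mm³

Volume = 17508.698 mm³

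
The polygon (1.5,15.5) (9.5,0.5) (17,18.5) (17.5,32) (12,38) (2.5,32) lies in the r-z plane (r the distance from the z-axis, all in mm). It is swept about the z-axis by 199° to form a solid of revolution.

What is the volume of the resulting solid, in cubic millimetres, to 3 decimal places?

Profile (r,z), 6 vertices: (1.5,15.5) (9.5,0.5) (17,18.5) (17.5,32) (12,38) (2.5,32)
edge 0: (1.5,15.5)→(9.5,0.5)  cross = 1.5·0.5 − 9.5·15.5 = -146.5000; (r_i+r_j)·cross = 11·-146.5000 = -1611.5000
edge 1: (9.5,0.5)→(17,18.5)  cross = 9.5·18.5 − 17·0.5 = 167.2500; (r_i+r_j)·cross = 26.5·167.2500 = 4432.1250
edge 2: (17,18.5)→(17.5,32)  cross = 17·32 − 17.5·18.5 = 220.2500; (r_i+r_j)·cross = 34.5·220.2500 = 7598.6250
edge 3: (17.5,32)→(12,38)  cross = 17.5·38 − 12·32 = 281.0000; (r_i+r_j)·cross = 29.5·281.0000 = 8289.5000
edge 4: (12,38)→(2.5,32)  cross = 12·32 − 2.5·38 = 289.0000; (r_i+r_j)·cross = 14.5·289.0000 = 4190.5000
edge 5: (2.5,32)→(1.5,15.5)  cross = 2.5·15.5 − 1.5·32 = -9.2500; (r_i+r_j)·cross = 4·-9.2500 = -37.0000
Σcross = 801.7500 → A = |Σcross|/2 = 400.8750 mm²
Σ(r_i+r_j)·cross = 22862.2500 → first moment M = |Σ|/6 = 3810.3750
R_c = M/A = 3810.3750/400.8750 = 9.5051 mm
θ = 199° = 3.473205 rad
V = θ·R_c·A = 3.473205·9.5051·400.8750 = 13234.214 mm³

Volume = 13234.214 mm³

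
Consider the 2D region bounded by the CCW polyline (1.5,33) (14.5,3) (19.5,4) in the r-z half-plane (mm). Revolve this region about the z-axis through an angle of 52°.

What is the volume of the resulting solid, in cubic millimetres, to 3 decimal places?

Profile (r,z), 3 vertices: (1.5,33) (14.5,3) (19.5,4)
edge 0: (1.5,33)→(14.5,3)  cross = 1.5·3 − 14.5·33 = -474.0000; (r_i+r_j)·cross = 16·-474.0000 = -7584.0000
edge 1: (14.5,3)→(19.5,4)  cross = 14.5·4 − 19.5·3 = -0.5000; (r_i+r_j)·cross = 34·-0.5000 = -17.0000
edge 2: (19.5,4)→(1.5,33)  cross = 19.5·33 − 1.5·4 = 637.5000; (r_i+r_j)·cross = 21·637.5000 = 13387.5000
Σcross = 163.0000 → A = |Σcross|/2 = 81.5000 mm²
Σ(r_i+r_j)·cross = 5786.5000 → first moment M = |Σ|/6 = 964.4167
R_c = M/A = 964.4167/81.5000 = 11.8333 mm
θ = 52° = 0.907571 rad
V = θ·R_c·A = 0.907571·11.8333·81.5000 = 875.277 mm³

Volume = 875.277 mm³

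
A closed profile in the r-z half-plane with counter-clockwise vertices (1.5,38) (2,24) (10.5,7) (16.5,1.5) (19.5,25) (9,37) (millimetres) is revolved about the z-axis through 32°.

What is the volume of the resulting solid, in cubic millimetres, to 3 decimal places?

Volume = 2340.812 mm³

Profile (r,z), 6 vertices: (1.5,38) (2,24) (10.5,7) (16.5,1.5) (19.5,25) (9,37)
edge 0: (1.5,38)→(2,24)  cross = 1.5·24 − 2·38 = -40.0000; (r_i+r_j)·cross = 3.5·-40.0000 = -140.0000
edge 1: (2,24)→(10.5,7)  cross = 2·7 − 10.5·24 = -238.0000; (r_i+r_j)·cross = 12.5·-238.0000 = -2975.0000
edge 2: (10.5,7)→(16.5,1.5)  cross = 10.5·1.5 − 16.5·7 = -99.7500; (r_i+r_j)·cross = 27·-99.7500 = -2693.2500
edge 3: (16.5,1.5)→(19.5,25)  cross = 16.5·25 − 19.5·1.5 = 383.2500; (r_i+r_j)·cross = 36·383.2500 = 13797.0000
edge 4: (19.5,25)→(9,37)  cross = 19.5·37 − 9·25 = 496.5000; (r_i+r_j)·cross = 28.5·496.5000 = 14150.2500
edge 5: (9,37)→(1.5,38)  cross = 9·38 − 1.5·37 = 286.5000; (r_i+r_j)·cross = 10.5·286.5000 = 3008.2500
Σcross = 788.5000 → A = |Σcross|/2 = 394.2500 mm²
Σ(r_i+r_j)·cross = 25147.2500 → first moment M = |Σ|/6 = 4191.2083
R_c = M/A = 4191.2083/394.2500 = 10.6308 mm
θ = 32° = 0.558505 rad
V = θ·R_c·A = 0.558505·10.6308·394.2500 = 2340.812 mm³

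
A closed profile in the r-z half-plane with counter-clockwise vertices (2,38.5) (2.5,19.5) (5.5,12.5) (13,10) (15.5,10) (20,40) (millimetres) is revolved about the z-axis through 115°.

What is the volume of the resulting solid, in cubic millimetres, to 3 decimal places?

Profile (r,z), 6 vertices: (2,38.5) (2.5,19.5) (5.5,12.5) (13,10) (15.5,10) (20,40)
edge 0: (2,38.5)→(2.5,19.5)  cross = 2·19.5 − 2.5·38.5 = -57.2500; (r_i+r_j)·cross = 4.5·-57.2500 = -257.6250
edge 1: (2.5,19.5)→(5.5,12.5)  cross = 2.5·12.5 − 5.5·19.5 = -76.0000; (r_i+r_j)·cross = 8·-76.0000 = -608.0000
edge 2: (5.5,12.5)→(13,10)  cross = 5.5·10 − 13·12.5 = -107.5000; (r_i+r_j)·cross = 18.5·-107.5000 = -1988.7500
edge 3: (13,10)→(15.5,10)  cross = 13·10 − 15.5·10 = -25.0000; (r_i+r_j)·cross = 28.5·-25.0000 = -712.5000
edge 4: (15.5,10)→(20,40)  cross = 15.5·40 − 20·10 = 420.0000; (r_i+r_j)·cross = 35.5·420.0000 = 14910.0000
edge 5: (20,40)→(2,38.5)  cross = 20·38.5 − 2·40 = 690.0000; (r_i+r_j)·cross = 22·690.0000 = 15180.0000
Σcross = 844.2500 → A = |Σcross|/2 = 422.1250 mm²
Σ(r_i+r_j)·cross = 26523.1250 → first moment M = |Σ|/6 = 4420.5208
R_c = M/A = 4420.5208/422.1250 = 10.4721 mm
θ = 115° = 2.007129 rad
V = θ·R_c·A = 2.007129·10.4721·422.1250 = 8872.554 mm³

Volume = 8872.554 mm³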